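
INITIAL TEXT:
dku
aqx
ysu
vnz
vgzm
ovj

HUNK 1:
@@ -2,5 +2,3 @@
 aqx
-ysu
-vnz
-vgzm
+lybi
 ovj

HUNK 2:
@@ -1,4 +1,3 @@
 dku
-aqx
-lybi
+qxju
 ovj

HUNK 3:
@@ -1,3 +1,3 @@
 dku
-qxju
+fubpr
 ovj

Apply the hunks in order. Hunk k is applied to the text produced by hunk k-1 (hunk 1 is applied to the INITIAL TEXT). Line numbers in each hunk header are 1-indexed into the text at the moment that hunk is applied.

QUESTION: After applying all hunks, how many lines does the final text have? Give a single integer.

Answer: 3

Derivation:
Hunk 1: at line 2 remove [ysu,vnz,vgzm] add [lybi] -> 4 lines: dku aqx lybi ovj
Hunk 2: at line 1 remove [aqx,lybi] add [qxju] -> 3 lines: dku qxju ovj
Hunk 3: at line 1 remove [qxju] add [fubpr] -> 3 lines: dku fubpr ovj
Final line count: 3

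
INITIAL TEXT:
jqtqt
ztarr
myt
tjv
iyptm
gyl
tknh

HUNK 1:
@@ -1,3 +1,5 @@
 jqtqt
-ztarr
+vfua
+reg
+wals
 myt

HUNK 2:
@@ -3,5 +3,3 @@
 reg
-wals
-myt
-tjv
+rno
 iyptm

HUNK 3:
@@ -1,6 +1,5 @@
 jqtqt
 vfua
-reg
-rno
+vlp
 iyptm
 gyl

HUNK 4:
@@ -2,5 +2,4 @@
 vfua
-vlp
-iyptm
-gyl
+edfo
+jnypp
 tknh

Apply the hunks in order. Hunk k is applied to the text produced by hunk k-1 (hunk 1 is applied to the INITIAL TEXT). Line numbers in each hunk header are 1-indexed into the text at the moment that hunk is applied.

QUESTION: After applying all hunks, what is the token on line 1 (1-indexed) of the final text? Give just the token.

Hunk 1: at line 1 remove [ztarr] add [vfua,reg,wals] -> 9 lines: jqtqt vfua reg wals myt tjv iyptm gyl tknh
Hunk 2: at line 3 remove [wals,myt,tjv] add [rno] -> 7 lines: jqtqt vfua reg rno iyptm gyl tknh
Hunk 3: at line 1 remove [reg,rno] add [vlp] -> 6 lines: jqtqt vfua vlp iyptm gyl tknh
Hunk 4: at line 2 remove [vlp,iyptm,gyl] add [edfo,jnypp] -> 5 lines: jqtqt vfua edfo jnypp tknh
Final line 1: jqtqt

Answer: jqtqt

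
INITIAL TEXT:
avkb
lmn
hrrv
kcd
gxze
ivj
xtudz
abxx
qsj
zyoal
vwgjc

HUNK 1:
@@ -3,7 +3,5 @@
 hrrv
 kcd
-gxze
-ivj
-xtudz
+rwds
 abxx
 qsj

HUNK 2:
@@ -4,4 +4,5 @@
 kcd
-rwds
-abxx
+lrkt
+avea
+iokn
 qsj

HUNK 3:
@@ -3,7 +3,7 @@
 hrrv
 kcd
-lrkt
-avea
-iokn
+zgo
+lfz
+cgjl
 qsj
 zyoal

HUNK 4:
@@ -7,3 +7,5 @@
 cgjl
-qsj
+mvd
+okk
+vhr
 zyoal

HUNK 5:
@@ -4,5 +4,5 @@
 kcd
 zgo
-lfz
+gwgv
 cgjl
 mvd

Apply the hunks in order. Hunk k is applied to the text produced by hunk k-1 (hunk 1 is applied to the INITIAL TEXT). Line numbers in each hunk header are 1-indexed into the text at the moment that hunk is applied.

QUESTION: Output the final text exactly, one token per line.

Hunk 1: at line 3 remove [gxze,ivj,xtudz] add [rwds] -> 9 lines: avkb lmn hrrv kcd rwds abxx qsj zyoal vwgjc
Hunk 2: at line 4 remove [rwds,abxx] add [lrkt,avea,iokn] -> 10 lines: avkb lmn hrrv kcd lrkt avea iokn qsj zyoal vwgjc
Hunk 3: at line 3 remove [lrkt,avea,iokn] add [zgo,lfz,cgjl] -> 10 lines: avkb lmn hrrv kcd zgo lfz cgjl qsj zyoal vwgjc
Hunk 4: at line 7 remove [qsj] add [mvd,okk,vhr] -> 12 lines: avkb lmn hrrv kcd zgo lfz cgjl mvd okk vhr zyoal vwgjc
Hunk 5: at line 4 remove [lfz] add [gwgv] -> 12 lines: avkb lmn hrrv kcd zgo gwgv cgjl mvd okk vhr zyoal vwgjc

Answer: avkb
lmn
hrrv
kcd
zgo
gwgv
cgjl
mvd
okk
vhr
zyoal
vwgjc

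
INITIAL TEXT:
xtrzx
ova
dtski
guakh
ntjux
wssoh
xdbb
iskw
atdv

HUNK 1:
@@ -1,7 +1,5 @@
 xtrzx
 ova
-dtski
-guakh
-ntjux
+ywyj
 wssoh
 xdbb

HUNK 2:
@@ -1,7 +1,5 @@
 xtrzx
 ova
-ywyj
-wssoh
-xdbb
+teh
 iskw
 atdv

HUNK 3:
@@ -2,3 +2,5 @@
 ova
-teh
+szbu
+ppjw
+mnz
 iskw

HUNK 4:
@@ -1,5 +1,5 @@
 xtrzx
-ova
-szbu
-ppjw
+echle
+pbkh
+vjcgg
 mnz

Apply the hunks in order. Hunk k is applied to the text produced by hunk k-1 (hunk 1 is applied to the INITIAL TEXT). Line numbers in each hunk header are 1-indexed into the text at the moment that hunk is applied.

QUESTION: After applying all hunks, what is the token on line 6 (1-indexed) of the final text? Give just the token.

Hunk 1: at line 1 remove [dtski,guakh,ntjux] add [ywyj] -> 7 lines: xtrzx ova ywyj wssoh xdbb iskw atdv
Hunk 2: at line 1 remove [ywyj,wssoh,xdbb] add [teh] -> 5 lines: xtrzx ova teh iskw atdv
Hunk 3: at line 2 remove [teh] add [szbu,ppjw,mnz] -> 7 lines: xtrzx ova szbu ppjw mnz iskw atdv
Hunk 4: at line 1 remove [ova,szbu,ppjw] add [echle,pbkh,vjcgg] -> 7 lines: xtrzx echle pbkh vjcgg mnz iskw atdv
Final line 6: iskw

Answer: iskw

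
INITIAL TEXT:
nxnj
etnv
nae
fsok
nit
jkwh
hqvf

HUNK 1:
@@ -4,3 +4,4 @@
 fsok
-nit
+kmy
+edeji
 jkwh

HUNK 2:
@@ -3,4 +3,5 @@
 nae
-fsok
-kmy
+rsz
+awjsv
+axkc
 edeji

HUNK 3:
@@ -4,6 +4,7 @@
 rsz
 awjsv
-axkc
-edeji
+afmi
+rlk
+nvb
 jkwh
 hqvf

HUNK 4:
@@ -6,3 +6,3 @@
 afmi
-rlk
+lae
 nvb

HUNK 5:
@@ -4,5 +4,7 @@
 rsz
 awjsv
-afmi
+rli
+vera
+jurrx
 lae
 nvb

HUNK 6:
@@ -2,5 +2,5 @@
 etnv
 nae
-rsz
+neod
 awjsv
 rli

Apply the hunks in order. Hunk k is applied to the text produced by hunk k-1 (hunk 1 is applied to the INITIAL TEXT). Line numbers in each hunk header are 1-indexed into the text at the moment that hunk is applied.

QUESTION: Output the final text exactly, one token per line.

Hunk 1: at line 4 remove [nit] add [kmy,edeji] -> 8 lines: nxnj etnv nae fsok kmy edeji jkwh hqvf
Hunk 2: at line 3 remove [fsok,kmy] add [rsz,awjsv,axkc] -> 9 lines: nxnj etnv nae rsz awjsv axkc edeji jkwh hqvf
Hunk 3: at line 4 remove [axkc,edeji] add [afmi,rlk,nvb] -> 10 lines: nxnj etnv nae rsz awjsv afmi rlk nvb jkwh hqvf
Hunk 4: at line 6 remove [rlk] add [lae] -> 10 lines: nxnj etnv nae rsz awjsv afmi lae nvb jkwh hqvf
Hunk 5: at line 4 remove [afmi] add [rli,vera,jurrx] -> 12 lines: nxnj etnv nae rsz awjsv rli vera jurrx lae nvb jkwh hqvf
Hunk 6: at line 2 remove [rsz] add [neod] -> 12 lines: nxnj etnv nae neod awjsv rli vera jurrx lae nvb jkwh hqvf

Answer: nxnj
etnv
nae
neod
awjsv
rli
vera
jurrx
lae
nvb
jkwh
hqvf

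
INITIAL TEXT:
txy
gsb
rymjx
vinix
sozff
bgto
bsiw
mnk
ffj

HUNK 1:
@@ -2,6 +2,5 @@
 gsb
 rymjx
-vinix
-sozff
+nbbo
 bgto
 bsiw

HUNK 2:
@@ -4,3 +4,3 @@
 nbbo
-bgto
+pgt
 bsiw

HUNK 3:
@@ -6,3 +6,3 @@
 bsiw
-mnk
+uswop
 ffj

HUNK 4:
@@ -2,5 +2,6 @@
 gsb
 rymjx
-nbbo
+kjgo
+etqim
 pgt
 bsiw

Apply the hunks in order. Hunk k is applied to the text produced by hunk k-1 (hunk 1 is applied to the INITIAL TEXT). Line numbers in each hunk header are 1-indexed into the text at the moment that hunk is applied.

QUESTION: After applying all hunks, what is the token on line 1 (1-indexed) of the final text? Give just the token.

Hunk 1: at line 2 remove [vinix,sozff] add [nbbo] -> 8 lines: txy gsb rymjx nbbo bgto bsiw mnk ffj
Hunk 2: at line 4 remove [bgto] add [pgt] -> 8 lines: txy gsb rymjx nbbo pgt bsiw mnk ffj
Hunk 3: at line 6 remove [mnk] add [uswop] -> 8 lines: txy gsb rymjx nbbo pgt bsiw uswop ffj
Hunk 4: at line 2 remove [nbbo] add [kjgo,etqim] -> 9 lines: txy gsb rymjx kjgo etqim pgt bsiw uswop ffj
Final line 1: txy

Answer: txy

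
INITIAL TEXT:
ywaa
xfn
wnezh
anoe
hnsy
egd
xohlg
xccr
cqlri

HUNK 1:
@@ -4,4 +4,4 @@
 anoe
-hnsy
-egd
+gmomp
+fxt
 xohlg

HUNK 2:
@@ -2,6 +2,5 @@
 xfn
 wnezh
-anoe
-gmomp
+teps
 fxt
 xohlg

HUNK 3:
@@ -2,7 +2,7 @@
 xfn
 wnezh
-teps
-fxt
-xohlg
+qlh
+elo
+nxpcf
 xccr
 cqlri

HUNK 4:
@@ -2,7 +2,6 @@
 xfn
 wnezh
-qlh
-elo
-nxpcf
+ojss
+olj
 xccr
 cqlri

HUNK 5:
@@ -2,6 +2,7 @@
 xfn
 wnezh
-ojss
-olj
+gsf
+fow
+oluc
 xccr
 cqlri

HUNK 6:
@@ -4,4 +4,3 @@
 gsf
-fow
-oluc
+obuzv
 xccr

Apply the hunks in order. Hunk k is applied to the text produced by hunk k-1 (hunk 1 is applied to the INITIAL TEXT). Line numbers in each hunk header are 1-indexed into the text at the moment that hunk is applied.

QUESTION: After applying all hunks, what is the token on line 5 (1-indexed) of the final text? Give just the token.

Answer: obuzv

Derivation:
Hunk 1: at line 4 remove [hnsy,egd] add [gmomp,fxt] -> 9 lines: ywaa xfn wnezh anoe gmomp fxt xohlg xccr cqlri
Hunk 2: at line 2 remove [anoe,gmomp] add [teps] -> 8 lines: ywaa xfn wnezh teps fxt xohlg xccr cqlri
Hunk 3: at line 2 remove [teps,fxt,xohlg] add [qlh,elo,nxpcf] -> 8 lines: ywaa xfn wnezh qlh elo nxpcf xccr cqlri
Hunk 4: at line 2 remove [qlh,elo,nxpcf] add [ojss,olj] -> 7 lines: ywaa xfn wnezh ojss olj xccr cqlri
Hunk 5: at line 2 remove [ojss,olj] add [gsf,fow,oluc] -> 8 lines: ywaa xfn wnezh gsf fow oluc xccr cqlri
Hunk 6: at line 4 remove [fow,oluc] add [obuzv] -> 7 lines: ywaa xfn wnezh gsf obuzv xccr cqlri
Final line 5: obuzv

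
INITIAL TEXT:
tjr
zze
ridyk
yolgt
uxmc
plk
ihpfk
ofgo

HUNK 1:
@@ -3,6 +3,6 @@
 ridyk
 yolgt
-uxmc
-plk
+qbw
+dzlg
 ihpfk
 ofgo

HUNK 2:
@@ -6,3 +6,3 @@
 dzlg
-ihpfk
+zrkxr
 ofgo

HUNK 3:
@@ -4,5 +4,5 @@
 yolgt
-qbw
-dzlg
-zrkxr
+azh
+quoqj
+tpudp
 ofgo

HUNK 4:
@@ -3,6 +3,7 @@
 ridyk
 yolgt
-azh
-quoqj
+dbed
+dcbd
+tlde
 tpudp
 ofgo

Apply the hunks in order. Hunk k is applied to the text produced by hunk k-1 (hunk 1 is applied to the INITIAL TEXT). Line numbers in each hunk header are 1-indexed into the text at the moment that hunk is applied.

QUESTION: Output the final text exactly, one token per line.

Answer: tjr
zze
ridyk
yolgt
dbed
dcbd
tlde
tpudp
ofgo

Derivation:
Hunk 1: at line 3 remove [uxmc,plk] add [qbw,dzlg] -> 8 lines: tjr zze ridyk yolgt qbw dzlg ihpfk ofgo
Hunk 2: at line 6 remove [ihpfk] add [zrkxr] -> 8 lines: tjr zze ridyk yolgt qbw dzlg zrkxr ofgo
Hunk 3: at line 4 remove [qbw,dzlg,zrkxr] add [azh,quoqj,tpudp] -> 8 lines: tjr zze ridyk yolgt azh quoqj tpudp ofgo
Hunk 4: at line 3 remove [azh,quoqj] add [dbed,dcbd,tlde] -> 9 lines: tjr zze ridyk yolgt dbed dcbd tlde tpudp ofgo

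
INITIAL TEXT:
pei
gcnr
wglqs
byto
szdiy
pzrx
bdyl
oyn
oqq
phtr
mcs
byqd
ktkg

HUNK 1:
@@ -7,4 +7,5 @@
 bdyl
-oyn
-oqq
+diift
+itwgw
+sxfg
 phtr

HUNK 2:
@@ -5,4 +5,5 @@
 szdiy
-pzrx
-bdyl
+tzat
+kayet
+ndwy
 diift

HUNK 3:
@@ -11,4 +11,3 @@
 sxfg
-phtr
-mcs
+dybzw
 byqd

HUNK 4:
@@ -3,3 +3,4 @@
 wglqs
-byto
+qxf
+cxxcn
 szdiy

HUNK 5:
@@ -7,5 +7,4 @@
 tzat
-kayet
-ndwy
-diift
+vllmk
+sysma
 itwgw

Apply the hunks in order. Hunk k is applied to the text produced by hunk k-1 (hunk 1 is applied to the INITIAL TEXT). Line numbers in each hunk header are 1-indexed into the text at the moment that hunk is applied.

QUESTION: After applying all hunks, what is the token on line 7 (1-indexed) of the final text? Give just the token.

Answer: tzat

Derivation:
Hunk 1: at line 7 remove [oyn,oqq] add [diift,itwgw,sxfg] -> 14 lines: pei gcnr wglqs byto szdiy pzrx bdyl diift itwgw sxfg phtr mcs byqd ktkg
Hunk 2: at line 5 remove [pzrx,bdyl] add [tzat,kayet,ndwy] -> 15 lines: pei gcnr wglqs byto szdiy tzat kayet ndwy diift itwgw sxfg phtr mcs byqd ktkg
Hunk 3: at line 11 remove [phtr,mcs] add [dybzw] -> 14 lines: pei gcnr wglqs byto szdiy tzat kayet ndwy diift itwgw sxfg dybzw byqd ktkg
Hunk 4: at line 3 remove [byto] add [qxf,cxxcn] -> 15 lines: pei gcnr wglqs qxf cxxcn szdiy tzat kayet ndwy diift itwgw sxfg dybzw byqd ktkg
Hunk 5: at line 7 remove [kayet,ndwy,diift] add [vllmk,sysma] -> 14 lines: pei gcnr wglqs qxf cxxcn szdiy tzat vllmk sysma itwgw sxfg dybzw byqd ktkg
Final line 7: tzat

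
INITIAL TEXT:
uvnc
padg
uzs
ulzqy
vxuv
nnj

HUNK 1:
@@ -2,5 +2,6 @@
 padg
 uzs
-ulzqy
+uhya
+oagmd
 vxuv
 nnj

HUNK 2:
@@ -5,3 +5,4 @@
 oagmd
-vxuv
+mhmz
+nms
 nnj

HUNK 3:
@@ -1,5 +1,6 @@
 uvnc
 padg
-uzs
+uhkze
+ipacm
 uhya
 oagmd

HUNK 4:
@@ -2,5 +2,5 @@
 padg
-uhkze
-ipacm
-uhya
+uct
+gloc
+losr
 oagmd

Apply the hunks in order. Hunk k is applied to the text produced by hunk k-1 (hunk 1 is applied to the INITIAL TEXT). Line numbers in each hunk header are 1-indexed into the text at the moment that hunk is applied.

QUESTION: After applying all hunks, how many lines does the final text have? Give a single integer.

Hunk 1: at line 2 remove [ulzqy] add [uhya,oagmd] -> 7 lines: uvnc padg uzs uhya oagmd vxuv nnj
Hunk 2: at line 5 remove [vxuv] add [mhmz,nms] -> 8 lines: uvnc padg uzs uhya oagmd mhmz nms nnj
Hunk 3: at line 1 remove [uzs] add [uhkze,ipacm] -> 9 lines: uvnc padg uhkze ipacm uhya oagmd mhmz nms nnj
Hunk 4: at line 2 remove [uhkze,ipacm,uhya] add [uct,gloc,losr] -> 9 lines: uvnc padg uct gloc losr oagmd mhmz nms nnj
Final line count: 9

Answer: 9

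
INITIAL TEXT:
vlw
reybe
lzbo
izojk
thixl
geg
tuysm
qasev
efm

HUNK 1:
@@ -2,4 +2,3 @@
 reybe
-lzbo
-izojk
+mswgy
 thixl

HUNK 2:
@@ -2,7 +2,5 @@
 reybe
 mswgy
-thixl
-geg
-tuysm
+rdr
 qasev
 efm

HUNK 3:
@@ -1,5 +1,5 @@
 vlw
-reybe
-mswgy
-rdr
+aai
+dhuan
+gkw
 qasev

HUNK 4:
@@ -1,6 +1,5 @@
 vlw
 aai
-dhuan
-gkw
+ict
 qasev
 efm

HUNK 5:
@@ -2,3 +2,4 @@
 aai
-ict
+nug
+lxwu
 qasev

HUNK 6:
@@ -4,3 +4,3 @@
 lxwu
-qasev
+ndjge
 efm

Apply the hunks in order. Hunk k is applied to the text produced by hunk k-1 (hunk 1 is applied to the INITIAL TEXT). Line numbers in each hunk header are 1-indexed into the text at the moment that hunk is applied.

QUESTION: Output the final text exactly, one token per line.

Hunk 1: at line 2 remove [lzbo,izojk] add [mswgy] -> 8 lines: vlw reybe mswgy thixl geg tuysm qasev efm
Hunk 2: at line 2 remove [thixl,geg,tuysm] add [rdr] -> 6 lines: vlw reybe mswgy rdr qasev efm
Hunk 3: at line 1 remove [reybe,mswgy,rdr] add [aai,dhuan,gkw] -> 6 lines: vlw aai dhuan gkw qasev efm
Hunk 4: at line 1 remove [dhuan,gkw] add [ict] -> 5 lines: vlw aai ict qasev efm
Hunk 5: at line 2 remove [ict] add [nug,lxwu] -> 6 lines: vlw aai nug lxwu qasev efm
Hunk 6: at line 4 remove [qasev] add [ndjge] -> 6 lines: vlw aai nug lxwu ndjge efm

Answer: vlw
aai
nug
lxwu
ndjge
efm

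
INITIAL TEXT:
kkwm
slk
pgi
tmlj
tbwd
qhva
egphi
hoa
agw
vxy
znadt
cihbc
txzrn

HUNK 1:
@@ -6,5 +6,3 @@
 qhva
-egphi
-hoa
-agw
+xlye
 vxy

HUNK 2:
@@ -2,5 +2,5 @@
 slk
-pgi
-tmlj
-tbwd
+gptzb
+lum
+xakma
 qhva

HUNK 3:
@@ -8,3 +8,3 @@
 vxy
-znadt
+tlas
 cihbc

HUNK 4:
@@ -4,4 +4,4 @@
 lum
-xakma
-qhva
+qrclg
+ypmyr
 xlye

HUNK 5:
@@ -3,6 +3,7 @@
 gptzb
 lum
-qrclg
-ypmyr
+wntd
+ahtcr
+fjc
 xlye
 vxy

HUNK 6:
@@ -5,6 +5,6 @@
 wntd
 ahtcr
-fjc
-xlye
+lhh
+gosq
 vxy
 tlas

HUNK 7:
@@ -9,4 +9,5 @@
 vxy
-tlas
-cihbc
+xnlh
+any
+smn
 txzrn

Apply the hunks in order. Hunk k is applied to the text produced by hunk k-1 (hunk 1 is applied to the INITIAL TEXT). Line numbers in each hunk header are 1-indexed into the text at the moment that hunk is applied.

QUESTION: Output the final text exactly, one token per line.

Hunk 1: at line 6 remove [egphi,hoa,agw] add [xlye] -> 11 lines: kkwm slk pgi tmlj tbwd qhva xlye vxy znadt cihbc txzrn
Hunk 2: at line 2 remove [pgi,tmlj,tbwd] add [gptzb,lum,xakma] -> 11 lines: kkwm slk gptzb lum xakma qhva xlye vxy znadt cihbc txzrn
Hunk 3: at line 8 remove [znadt] add [tlas] -> 11 lines: kkwm slk gptzb lum xakma qhva xlye vxy tlas cihbc txzrn
Hunk 4: at line 4 remove [xakma,qhva] add [qrclg,ypmyr] -> 11 lines: kkwm slk gptzb lum qrclg ypmyr xlye vxy tlas cihbc txzrn
Hunk 5: at line 3 remove [qrclg,ypmyr] add [wntd,ahtcr,fjc] -> 12 lines: kkwm slk gptzb lum wntd ahtcr fjc xlye vxy tlas cihbc txzrn
Hunk 6: at line 5 remove [fjc,xlye] add [lhh,gosq] -> 12 lines: kkwm slk gptzb lum wntd ahtcr lhh gosq vxy tlas cihbc txzrn
Hunk 7: at line 9 remove [tlas,cihbc] add [xnlh,any,smn] -> 13 lines: kkwm slk gptzb lum wntd ahtcr lhh gosq vxy xnlh any smn txzrn

Answer: kkwm
slk
gptzb
lum
wntd
ahtcr
lhh
gosq
vxy
xnlh
any
smn
txzrn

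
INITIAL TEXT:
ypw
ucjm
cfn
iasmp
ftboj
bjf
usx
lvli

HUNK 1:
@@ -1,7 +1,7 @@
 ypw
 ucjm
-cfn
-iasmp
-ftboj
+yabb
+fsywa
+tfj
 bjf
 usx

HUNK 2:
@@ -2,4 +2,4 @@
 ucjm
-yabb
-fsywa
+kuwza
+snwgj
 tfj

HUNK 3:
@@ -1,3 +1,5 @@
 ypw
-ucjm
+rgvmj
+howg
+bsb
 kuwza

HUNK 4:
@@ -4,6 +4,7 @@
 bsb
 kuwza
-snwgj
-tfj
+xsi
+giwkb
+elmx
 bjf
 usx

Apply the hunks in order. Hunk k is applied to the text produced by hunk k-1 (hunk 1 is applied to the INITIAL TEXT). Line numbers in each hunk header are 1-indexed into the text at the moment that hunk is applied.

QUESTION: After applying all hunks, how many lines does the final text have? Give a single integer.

Answer: 11

Derivation:
Hunk 1: at line 1 remove [cfn,iasmp,ftboj] add [yabb,fsywa,tfj] -> 8 lines: ypw ucjm yabb fsywa tfj bjf usx lvli
Hunk 2: at line 2 remove [yabb,fsywa] add [kuwza,snwgj] -> 8 lines: ypw ucjm kuwza snwgj tfj bjf usx lvli
Hunk 3: at line 1 remove [ucjm] add [rgvmj,howg,bsb] -> 10 lines: ypw rgvmj howg bsb kuwza snwgj tfj bjf usx lvli
Hunk 4: at line 4 remove [snwgj,tfj] add [xsi,giwkb,elmx] -> 11 lines: ypw rgvmj howg bsb kuwza xsi giwkb elmx bjf usx lvli
Final line count: 11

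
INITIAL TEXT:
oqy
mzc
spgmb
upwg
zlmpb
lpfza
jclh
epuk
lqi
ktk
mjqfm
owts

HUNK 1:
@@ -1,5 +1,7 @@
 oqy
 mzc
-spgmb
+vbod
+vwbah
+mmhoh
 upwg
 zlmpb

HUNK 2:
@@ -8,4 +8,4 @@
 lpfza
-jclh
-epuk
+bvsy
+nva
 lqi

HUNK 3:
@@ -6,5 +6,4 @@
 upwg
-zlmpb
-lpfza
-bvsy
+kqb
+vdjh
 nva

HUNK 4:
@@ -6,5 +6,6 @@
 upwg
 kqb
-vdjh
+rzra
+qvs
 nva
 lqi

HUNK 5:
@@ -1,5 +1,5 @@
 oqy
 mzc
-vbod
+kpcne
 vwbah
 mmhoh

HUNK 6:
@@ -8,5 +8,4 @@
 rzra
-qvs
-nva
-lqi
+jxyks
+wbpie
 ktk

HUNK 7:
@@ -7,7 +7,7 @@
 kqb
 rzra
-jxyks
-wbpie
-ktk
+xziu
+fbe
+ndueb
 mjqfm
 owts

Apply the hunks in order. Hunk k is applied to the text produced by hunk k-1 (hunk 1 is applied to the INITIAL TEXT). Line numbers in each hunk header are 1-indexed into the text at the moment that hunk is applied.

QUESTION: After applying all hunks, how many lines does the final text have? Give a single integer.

Hunk 1: at line 1 remove [spgmb] add [vbod,vwbah,mmhoh] -> 14 lines: oqy mzc vbod vwbah mmhoh upwg zlmpb lpfza jclh epuk lqi ktk mjqfm owts
Hunk 2: at line 8 remove [jclh,epuk] add [bvsy,nva] -> 14 lines: oqy mzc vbod vwbah mmhoh upwg zlmpb lpfza bvsy nva lqi ktk mjqfm owts
Hunk 3: at line 6 remove [zlmpb,lpfza,bvsy] add [kqb,vdjh] -> 13 lines: oqy mzc vbod vwbah mmhoh upwg kqb vdjh nva lqi ktk mjqfm owts
Hunk 4: at line 6 remove [vdjh] add [rzra,qvs] -> 14 lines: oqy mzc vbod vwbah mmhoh upwg kqb rzra qvs nva lqi ktk mjqfm owts
Hunk 5: at line 1 remove [vbod] add [kpcne] -> 14 lines: oqy mzc kpcne vwbah mmhoh upwg kqb rzra qvs nva lqi ktk mjqfm owts
Hunk 6: at line 8 remove [qvs,nva,lqi] add [jxyks,wbpie] -> 13 lines: oqy mzc kpcne vwbah mmhoh upwg kqb rzra jxyks wbpie ktk mjqfm owts
Hunk 7: at line 7 remove [jxyks,wbpie,ktk] add [xziu,fbe,ndueb] -> 13 lines: oqy mzc kpcne vwbah mmhoh upwg kqb rzra xziu fbe ndueb mjqfm owts
Final line count: 13

Answer: 13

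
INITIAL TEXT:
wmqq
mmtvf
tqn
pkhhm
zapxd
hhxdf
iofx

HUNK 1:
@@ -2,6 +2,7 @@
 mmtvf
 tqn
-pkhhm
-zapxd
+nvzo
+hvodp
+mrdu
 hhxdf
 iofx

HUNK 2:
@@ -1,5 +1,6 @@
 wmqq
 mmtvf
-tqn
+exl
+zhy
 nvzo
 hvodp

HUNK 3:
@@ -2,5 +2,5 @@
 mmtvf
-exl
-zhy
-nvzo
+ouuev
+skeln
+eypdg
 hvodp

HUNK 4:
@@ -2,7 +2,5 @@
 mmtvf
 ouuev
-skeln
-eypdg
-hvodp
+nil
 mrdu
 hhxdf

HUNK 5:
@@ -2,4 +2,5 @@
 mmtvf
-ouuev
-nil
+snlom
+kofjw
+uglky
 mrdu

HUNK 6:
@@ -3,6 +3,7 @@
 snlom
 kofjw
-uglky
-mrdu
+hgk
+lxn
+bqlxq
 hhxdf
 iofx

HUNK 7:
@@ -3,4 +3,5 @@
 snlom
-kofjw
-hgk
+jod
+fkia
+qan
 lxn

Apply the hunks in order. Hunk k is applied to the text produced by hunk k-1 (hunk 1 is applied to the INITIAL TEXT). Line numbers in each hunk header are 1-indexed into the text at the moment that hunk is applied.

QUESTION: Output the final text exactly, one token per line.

Hunk 1: at line 2 remove [pkhhm,zapxd] add [nvzo,hvodp,mrdu] -> 8 lines: wmqq mmtvf tqn nvzo hvodp mrdu hhxdf iofx
Hunk 2: at line 1 remove [tqn] add [exl,zhy] -> 9 lines: wmqq mmtvf exl zhy nvzo hvodp mrdu hhxdf iofx
Hunk 3: at line 2 remove [exl,zhy,nvzo] add [ouuev,skeln,eypdg] -> 9 lines: wmqq mmtvf ouuev skeln eypdg hvodp mrdu hhxdf iofx
Hunk 4: at line 2 remove [skeln,eypdg,hvodp] add [nil] -> 7 lines: wmqq mmtvf ouuev nil mrdu hhxdf iofx
Hunk 5: at line 2 remove [ouuev,nil] add [snlom,kofjw,uglky] -> 8 lines: wmqq mmtvf snlom kofjw uglky mrdu hhxdf iofx
Hunk 6: at line 3 remove [uglky,mrdu] add [hgk,lxn,bqlxq] -> 9 lines: wmqq mmtvf snlom kofjw hgk lxn bqlxq hhxdf iofx
Hunk 7: at line 3 remove [kofjw,hgk] add [jod,fkia,qan] -> 10 lines: wmqq mmtvf snlom jod fkia qan lxn bqlxq hhxdf iofx

Answer: wmqq
mmtvf
snlom
jod
fkia
qan
lxn
bqlxq
hhxdf
iofx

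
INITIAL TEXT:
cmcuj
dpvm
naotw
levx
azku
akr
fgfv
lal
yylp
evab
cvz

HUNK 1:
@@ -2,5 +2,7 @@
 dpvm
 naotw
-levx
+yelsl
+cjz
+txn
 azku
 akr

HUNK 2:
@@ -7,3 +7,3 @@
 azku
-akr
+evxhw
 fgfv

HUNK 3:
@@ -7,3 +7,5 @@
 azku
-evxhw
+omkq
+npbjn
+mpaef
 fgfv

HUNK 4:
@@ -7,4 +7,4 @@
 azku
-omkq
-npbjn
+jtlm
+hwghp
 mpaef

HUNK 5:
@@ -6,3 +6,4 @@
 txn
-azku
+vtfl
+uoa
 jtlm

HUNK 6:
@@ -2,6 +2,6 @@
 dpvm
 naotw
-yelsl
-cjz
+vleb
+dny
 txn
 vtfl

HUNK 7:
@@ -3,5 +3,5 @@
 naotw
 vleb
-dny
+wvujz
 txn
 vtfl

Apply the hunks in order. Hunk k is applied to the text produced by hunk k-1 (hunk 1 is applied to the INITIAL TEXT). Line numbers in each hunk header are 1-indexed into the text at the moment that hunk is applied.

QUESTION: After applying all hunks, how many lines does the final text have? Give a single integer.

Answer: 16

Derivation:
Hunk 1: at line 2 remove [levx] add [yelsl,cjz,txn] -> 13 lines: cmcuj dpvm naotw yelsl cjz txn azku akr fgfv lal yylp evab cvz
Hunk 2: at line 7 remove [akr] add [evxhw] -> 13 lines: cmcuj dpvm naotw yelsl cjz txn azku evxhw fgfv lal yylp evab cvz
Hunk 3: at line 7 remove [evxhw] add [omkq,npbjn,mpaef] -> 15 lines: cmcuj dpvm naotw yelsl cjz txn azku omkq npbjn mpaef fgfv lal yylp evab cvz
Hunk 4: at line 7 remove [omkq,npbjn] add [jtlm,hwghp] -> 15 lines: cmcuj dpvm naotw yelsl cjz txn azku jtlm hwghp mpaef fgfv lal yylp evab cvz
Hunk 5: at line 6 remove [azku] add [vtfl,uoa] -> 16 lines: cmcuj dpvm naotw yelsl cjz txn vtfl uoa jtlm hwghp mpaef fgfv lal yylp evab cvz
Hunk 6: at line 2 remove [yelsl,cjz] add [vleb,dny] -> 16 lines: cmcuj dpvm naotw vleb dny txn vtfl uoa jtlm hwghp mpaef fgfv lal yylp evab cvz
Hunk 7: at line 3 remove [dny] add [wvujz] -> 16 lines: cmcuj dpvm naotw vleb wvujz txn vtfl uoa jtlm hwghp mpaef fgfv lal yylp evab cvz
Final line count: 16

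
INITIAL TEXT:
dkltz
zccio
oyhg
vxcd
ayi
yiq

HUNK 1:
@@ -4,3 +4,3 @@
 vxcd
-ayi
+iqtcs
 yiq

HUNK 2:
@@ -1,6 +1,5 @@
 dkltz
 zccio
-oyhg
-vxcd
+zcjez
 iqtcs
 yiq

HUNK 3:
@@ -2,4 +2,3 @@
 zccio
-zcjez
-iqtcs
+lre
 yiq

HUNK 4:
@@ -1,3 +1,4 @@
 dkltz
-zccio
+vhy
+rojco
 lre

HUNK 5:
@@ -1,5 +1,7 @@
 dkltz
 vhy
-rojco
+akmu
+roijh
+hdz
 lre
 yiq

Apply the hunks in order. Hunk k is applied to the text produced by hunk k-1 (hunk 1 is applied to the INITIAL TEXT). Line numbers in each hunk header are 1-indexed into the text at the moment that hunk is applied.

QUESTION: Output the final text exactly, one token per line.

Hunk 1: at line 4 remove [ayi] add [iqtcs] -> 6 lines: dkltz zccio oyhg vxcd iqtcs yiq
Hunk 2: at line 1 remove [oyhg,vxcd] add [zcjez] -> 5 lines: dkltz zccio zcjez iqtcs yiq
Hunk 3: at line 2 remove [zcjez,iqtcs] add [lre] -> 4 lines: dkltz zccio lre yiq
Hunk 4: at line 1 remove [zccio] add [vhy,rojco] -> 5 lines: dkltz vhy rojco lre yiq
Hunk 5: at line 1 remove [rojco] add [akmu,roijh,hdz] -> 7 lines: dkltz vhy akmu roijh hdz lre yiq

Answer: dkltz
vhy
akmu
roijh
hdz
lre
yiq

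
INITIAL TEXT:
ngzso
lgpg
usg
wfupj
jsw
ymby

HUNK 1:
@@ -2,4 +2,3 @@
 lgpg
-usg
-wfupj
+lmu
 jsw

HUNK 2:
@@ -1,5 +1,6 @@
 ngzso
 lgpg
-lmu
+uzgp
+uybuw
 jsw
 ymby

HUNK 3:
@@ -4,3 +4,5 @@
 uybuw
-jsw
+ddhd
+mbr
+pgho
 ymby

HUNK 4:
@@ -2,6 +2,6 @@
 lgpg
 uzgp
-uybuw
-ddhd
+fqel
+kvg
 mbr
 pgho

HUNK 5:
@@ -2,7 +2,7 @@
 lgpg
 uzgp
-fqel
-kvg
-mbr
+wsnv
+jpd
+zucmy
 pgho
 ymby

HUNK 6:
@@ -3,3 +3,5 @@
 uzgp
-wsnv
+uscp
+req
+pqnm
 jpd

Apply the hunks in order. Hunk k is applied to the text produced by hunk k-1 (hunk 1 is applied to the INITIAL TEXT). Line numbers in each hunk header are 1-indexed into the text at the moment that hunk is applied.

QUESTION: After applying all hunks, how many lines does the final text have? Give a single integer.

Answer: 10

Derivation:
Hunk 1: at line 2 remove [usg,wfupj] add [lmu] -> 5 lines: ngzso lgpg lmu jsw ymby
Hunk 2: at line 1 remove [lmu] add [uzgp,uybuw] -> 6 lines: ngzso lgpg uzgp uybuw jsw ymby
Hunk 3: at line 4 remove [jsw] add [ddhd,mbr,pgho] -> 8 lines: ngzso lgpg uzgp uybuw ddhd mbr pgho ymby
Hunk 4: at line 2 remove [uybuw,ddhd] add [fqel,kvg] -> 8 lines: ngzso lgpg uzgp fqel kvg mbr pgho ymby
Hunk 5: at line 2 remove [fqel,kvg,mbr] add [wsnv,jpd,zucmy] -> 8 lines: ngzso lgpg uzgp wsnv jpd zucmy pgho ymby
Hunk 6: at line 3 remove [wsnv] add [uscp,req,pqnm] -> 10 lines: ngzso lgpg uzgp uscp req pqnm jpd zucmy pgho ymby
Final line count: 10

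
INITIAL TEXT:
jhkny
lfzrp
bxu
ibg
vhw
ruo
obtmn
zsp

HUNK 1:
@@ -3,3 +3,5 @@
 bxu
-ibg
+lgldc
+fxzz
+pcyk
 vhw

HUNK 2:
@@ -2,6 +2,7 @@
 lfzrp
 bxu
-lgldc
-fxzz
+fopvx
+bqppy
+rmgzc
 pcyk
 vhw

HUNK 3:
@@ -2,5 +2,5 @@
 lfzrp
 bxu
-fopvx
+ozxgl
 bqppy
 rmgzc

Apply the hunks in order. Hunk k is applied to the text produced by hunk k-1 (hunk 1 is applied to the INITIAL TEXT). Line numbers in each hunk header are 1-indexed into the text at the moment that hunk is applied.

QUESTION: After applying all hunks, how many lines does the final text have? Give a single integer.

Answer: 11

Derivation:
Hunk 1: at line 3 remove [ibg] add [lgldc,fxzz,pcyk] -> 10 lines: jhkny lfzrp bxu lgldc fxzz pcyk vhw ruo obtmn zsp
Hunk 2: at line 2 remove [lgldc,fxzz] add [fopvx,bqppy,rmgzc] -> 11 lines: jhkny lfzrp bxu fopvx bqppy rmgzc pcyk vhw ruo obtmn zsp
Hunk 3: at line 2 remove [fopvx] add [ozxgl] -> 11 lines: jhkny lfzrp bxu ozxgl bqppy rmgzc pcyk vhw ruo obtmn zsp
Final line count: 11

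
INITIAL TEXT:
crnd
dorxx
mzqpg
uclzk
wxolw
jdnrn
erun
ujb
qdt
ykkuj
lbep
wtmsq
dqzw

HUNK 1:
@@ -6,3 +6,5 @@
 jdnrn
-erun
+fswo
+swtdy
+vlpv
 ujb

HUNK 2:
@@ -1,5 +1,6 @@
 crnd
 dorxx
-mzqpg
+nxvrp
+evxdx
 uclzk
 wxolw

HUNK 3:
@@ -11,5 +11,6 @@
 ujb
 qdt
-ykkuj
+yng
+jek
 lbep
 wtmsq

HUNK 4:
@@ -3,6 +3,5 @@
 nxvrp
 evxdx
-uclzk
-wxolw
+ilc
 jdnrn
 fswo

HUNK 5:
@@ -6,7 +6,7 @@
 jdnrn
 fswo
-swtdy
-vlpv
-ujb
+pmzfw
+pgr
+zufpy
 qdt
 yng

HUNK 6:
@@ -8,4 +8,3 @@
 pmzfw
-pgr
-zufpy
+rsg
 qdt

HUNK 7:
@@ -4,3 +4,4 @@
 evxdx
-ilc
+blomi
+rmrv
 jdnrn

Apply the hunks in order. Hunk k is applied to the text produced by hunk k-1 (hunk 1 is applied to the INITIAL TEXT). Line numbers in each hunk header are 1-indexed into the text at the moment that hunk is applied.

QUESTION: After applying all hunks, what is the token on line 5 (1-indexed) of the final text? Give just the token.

Hunk 1: at line 6 remove [erun] add [fswo,swtdy,vlpv] -> 15 lines: crnd dorxx mzqpg uclzk wxolw jdnrn fswo swtdy vlpv ujb qdt ykkuj lbep wtmsq dqzw
Hunk 2: at line 1 remove [mzqpg] add [nxvrp,evxdx] -> 16 lines: crnd dorxx nxvrp evxdx uclzk wxolw jdnrn fswo swtdy vlpv ujb qdt ykkuj lbep wtmsq dqzw
Hunk 3: at line 11 remove [ykkuj] add [yng,jek] -> 17 lines: crnd dorxx nxvrp evxdx uclzk wxolw jdnrn fswo swtdy vlpv ujb qdt yng jek lbep wtmsq dqzw
Hunk 4: at line 3 remove [uclzk,wxolw] add [ilc] -> 16 lines: crnd dorxx nxvrp evxdx ilc jdnrn fswo swtdy vlpv ujb qdt yng jek lbep wtmsq dqzw
Hunk 5: at line 6 remove [swtdy,vlpv,ujb] add [pmzfw,pgr,zufpy] -> 16 lines: crnd dorxx nxvrp evxdx ilc jdnrn fswo pmzfw pgr zufpy qdt yng jek lbep wtmsq dqzw
Hunk 6: at line 8 remove [pgr,zufpy] add [rsg] -> 15 lines: crnd dorxx nxvrp evxdx ilc jdnrn fswo pmzfw rsg qdt yng jek lbep wtmsq dqzw
Hunk 7: at line 4 remove [ilc] add [blomi,rmrv] -> 16 lines: crnd dorxx nxvrp evxdx blomi rmrv jdnrn fswo pmzfw rsg qdt yng jek lbep wtmsq dqzw
Final line 5: blomi

Answer: blomi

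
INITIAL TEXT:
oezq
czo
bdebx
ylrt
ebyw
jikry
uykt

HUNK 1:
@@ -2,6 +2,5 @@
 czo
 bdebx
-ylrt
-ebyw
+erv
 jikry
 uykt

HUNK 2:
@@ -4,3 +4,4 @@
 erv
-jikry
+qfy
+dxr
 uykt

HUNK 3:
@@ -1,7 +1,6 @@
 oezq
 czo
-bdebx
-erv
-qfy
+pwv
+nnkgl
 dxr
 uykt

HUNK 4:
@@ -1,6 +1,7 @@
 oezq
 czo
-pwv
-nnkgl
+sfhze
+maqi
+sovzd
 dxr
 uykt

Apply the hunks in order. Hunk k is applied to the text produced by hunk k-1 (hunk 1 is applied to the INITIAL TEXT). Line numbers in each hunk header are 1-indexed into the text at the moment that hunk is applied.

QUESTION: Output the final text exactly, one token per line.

Answer: oezq
czo
sfhze
maqi
sovzd
dxr
uykt

Derivation:
Hunk 1: at line 2 remove [ylrt,ebyw] add [erv] -> 6 lines: oezq czo bdebx erv jikry uykt
Hunk 2: at line 4 remove [jikry] add [qfy,dxr] -> 7 lines: oezq czo bdebx erv qfy dxr uykt
Hunk 3: at line 1 remove [bdebx,erv,qfy] add [pwv,nnkgl] -> 6 lines: oezq czo pwv nnkgl dxr uykt
Hunk 4: at line 1 remove [pwv,nnkgl] add [sfhze,maqi,sovzd] -> 7 lines: oezq czo sfhze maqi sovzd dxr uykt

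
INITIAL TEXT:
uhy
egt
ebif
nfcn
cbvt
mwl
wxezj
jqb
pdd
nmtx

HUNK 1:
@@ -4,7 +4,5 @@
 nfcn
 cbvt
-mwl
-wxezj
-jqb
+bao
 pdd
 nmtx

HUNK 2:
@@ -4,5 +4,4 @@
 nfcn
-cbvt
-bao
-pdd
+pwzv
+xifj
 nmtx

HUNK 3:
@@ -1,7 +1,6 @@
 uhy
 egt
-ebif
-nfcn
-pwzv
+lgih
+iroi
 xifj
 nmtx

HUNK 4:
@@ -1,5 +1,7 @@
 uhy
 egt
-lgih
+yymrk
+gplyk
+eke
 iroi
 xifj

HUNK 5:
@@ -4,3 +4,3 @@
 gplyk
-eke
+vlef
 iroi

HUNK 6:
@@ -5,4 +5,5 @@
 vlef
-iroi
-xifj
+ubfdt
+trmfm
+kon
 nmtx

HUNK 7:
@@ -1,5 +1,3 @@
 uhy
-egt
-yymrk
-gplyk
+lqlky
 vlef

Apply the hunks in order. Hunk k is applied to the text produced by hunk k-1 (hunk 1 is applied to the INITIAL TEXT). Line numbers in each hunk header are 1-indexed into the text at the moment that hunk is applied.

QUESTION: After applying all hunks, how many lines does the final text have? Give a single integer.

Answer: 7

Derivation:
Hunk 1: at line 4 remove [mwl,wxezj,jqb] add [bao] -> 8 lines: uhy egt ebif nfcn cbvt bao pdd nmtx
Hunk 2: at line 4 remove [cbvt,bao,pdd] add [pwzv,xifj] -> 7 lines: uhy egt ebif nfcn pwzv xifj nmtx
Hunk 3: at line 1 remove [ebif,nfcn,pwzv] add [lgih,iroi] -> 6 lines: uhy egt lgih iroi xifj nmtx
Hunk 4: at line 1 remove [lgih] add [yymrk,gplyk,eke] -> 8 lines: uhy egt yymrk gplyk eke iroi xifj nmtx
Hunk 5: at line 4 remove [eke] add [vlef] -> 8 lines: uhy egt yymrk gplyk vlef iroi xifj nmtx
Hunk 6: at line 5 remove [iroi,xifj] add [ubfdt,trmfm,kon] -> 9 lines: uhy egt yymrk gplyk vlef ubfdt trmfm kon nmtx
Hunk 7: at line 1 remove [egt,yymrk,gplyk] add [lqlky] -> 7 lines: uhy lqlky vlef ubfdt trmfm kon nmtx
Final line count: 7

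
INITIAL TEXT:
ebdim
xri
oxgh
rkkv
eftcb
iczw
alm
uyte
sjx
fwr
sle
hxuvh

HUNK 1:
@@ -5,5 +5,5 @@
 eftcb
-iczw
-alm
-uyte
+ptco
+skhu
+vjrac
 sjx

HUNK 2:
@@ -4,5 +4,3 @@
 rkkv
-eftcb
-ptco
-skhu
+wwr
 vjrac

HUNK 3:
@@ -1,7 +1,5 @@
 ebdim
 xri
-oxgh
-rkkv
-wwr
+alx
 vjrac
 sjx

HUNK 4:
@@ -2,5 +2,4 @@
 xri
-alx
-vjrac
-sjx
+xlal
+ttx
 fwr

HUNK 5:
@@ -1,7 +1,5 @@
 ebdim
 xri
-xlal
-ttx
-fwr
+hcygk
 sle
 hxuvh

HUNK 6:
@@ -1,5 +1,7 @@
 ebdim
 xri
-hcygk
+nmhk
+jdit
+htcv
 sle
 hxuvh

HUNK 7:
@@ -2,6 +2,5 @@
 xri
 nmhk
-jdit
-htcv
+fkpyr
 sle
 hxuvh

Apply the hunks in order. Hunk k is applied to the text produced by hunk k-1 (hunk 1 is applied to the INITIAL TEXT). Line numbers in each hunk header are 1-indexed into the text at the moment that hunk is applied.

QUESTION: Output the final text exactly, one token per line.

Hunk 1: at line 5 remove [iczw,alm,uyte] add [ptco,skhu,vjrac] -> 12 lines: ebdim xri oxgh rkkv eftcb ptco skhu vjrac sjx fwr sle hxuvh
Hunk 2: at line 4 remove [eftcb,ptco,skhu] add [wwr] -> 10 lines: ebdim xri oxgh rkkv wwr vjrac sjx fwr sle hxuvh
Hunk 3: at line 1 remove [oxgh,rkkv,wwr] add [alx] -> 8 lines: ebdim xri alx vjrac sjx fwr sle hxuvh
Hunk 4: at line 2 remove [alx,vjrac,sjx] add [xlal,ttx] -> 7 lines: ebdim xri xlal ttx fwr sle hxuvh
Hunk 5: at line 1 remove [xlal,ttx,fwr] add [hcygk] -> 5 lines: ebdim xri hcygk sle hxuvh
Hunk 6: at line 1 remove [hcygk] add [nmhk,jdit,htcv] -> 7 lines: ebdim xri nmhk jdit htcv sle hxuvh
Hunk 7: at line 2 remove [jdit,htcv] add [fkpyr] -> 6 lines: ebdim xri nmhk fkpyr sle hxuvh

Answer: ebdim
xri
nmhk
fkpyr
sle
hxuvh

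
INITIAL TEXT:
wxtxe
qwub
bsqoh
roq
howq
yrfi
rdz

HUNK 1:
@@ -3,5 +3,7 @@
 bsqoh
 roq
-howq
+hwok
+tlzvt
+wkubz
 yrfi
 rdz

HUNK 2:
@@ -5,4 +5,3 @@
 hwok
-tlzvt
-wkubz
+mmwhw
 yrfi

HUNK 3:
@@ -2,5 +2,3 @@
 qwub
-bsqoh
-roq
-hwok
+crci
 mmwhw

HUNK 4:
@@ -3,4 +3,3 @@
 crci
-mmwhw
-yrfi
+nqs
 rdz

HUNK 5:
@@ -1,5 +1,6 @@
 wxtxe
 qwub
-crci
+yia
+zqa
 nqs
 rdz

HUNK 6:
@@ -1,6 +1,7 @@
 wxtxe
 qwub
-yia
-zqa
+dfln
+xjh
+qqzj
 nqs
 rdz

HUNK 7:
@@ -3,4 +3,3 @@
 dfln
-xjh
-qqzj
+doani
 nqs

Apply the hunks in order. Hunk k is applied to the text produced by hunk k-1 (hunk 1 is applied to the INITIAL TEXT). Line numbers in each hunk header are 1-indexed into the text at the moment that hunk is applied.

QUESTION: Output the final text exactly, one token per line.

Hunk 1: at line 3 remove [howq] add [hwok,tlzvt,wkubz] -> 9 lines: wxtxe qwub bsqoh roq hwok tlzvt wkubz yrfi rdz
Hunk 2: at line 5 remove [tlzvt,wkubz] add [mmwhw] -> 8 lines: wxtxe qwub bsqoh roq hwok mmwhw yrfi rdz
Hunk 3: at line 2 remove [bsqoh,roq,hwok] add [crci] -> 6 lines: wxtxe qwub crci mmwhw yrfi rdz
Hunk 4: at line 3 remove [mmwhw,yrfi] add [nqs] -> 5 lines: wxtxe qwub crci nqs rdz
Hunk 5: at line 1 remove [crci] add [yia,zqa] -> 6 lines: wxtxe qwub yia zqa nqs rdz
Hunk 6: at line 1 remove [yia,zqa] add [dfln,xjh,qqzj] -> 7 lines: wxtxe qwub dfln xjh qqzj nqs rdz
Hunk 7: at line 3 remove [xjh,qqzj] add [doani] -> 6 lines: wxtxe qwub dfln doani nqs rdz

Answer: wxtxe
qwub
dfln
doani
nqs
rdz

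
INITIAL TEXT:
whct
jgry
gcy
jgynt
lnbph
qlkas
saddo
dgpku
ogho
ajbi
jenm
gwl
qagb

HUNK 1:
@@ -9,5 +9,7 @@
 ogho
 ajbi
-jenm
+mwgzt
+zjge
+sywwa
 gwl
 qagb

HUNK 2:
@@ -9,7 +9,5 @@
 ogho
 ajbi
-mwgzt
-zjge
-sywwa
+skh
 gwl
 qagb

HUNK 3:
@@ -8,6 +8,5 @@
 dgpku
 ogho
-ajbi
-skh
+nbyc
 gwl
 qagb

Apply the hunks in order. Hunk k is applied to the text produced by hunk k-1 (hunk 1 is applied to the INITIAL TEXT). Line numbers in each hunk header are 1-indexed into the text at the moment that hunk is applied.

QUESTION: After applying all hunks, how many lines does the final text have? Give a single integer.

Answer: 12

Derivation:
Hunk 1: at line 9 remove [jenm] add [mwgzt,zjge,sywwa] -> 15 lines: whct jgry gcy jgynt lnbph qlkas saddo dgpku ogho ajbi mwgzt zjge sywwa gwl qagb
Hunk 2: at line 9 remove [mwgzt,zjge,sywwa] add [skh] -> 13 lines: whct jgry gcy jgynt lnbph qlkas saddo dgpku ogho ajbi skh gwl qagb
Hunk 3: at line 8 remove [ajbi,skh] add [nbyc] -> 12 lines: whct jgry gcy jgynt lnbph qlkas saddo dgpku ogho nbyc gwl qagb
Final line count: 12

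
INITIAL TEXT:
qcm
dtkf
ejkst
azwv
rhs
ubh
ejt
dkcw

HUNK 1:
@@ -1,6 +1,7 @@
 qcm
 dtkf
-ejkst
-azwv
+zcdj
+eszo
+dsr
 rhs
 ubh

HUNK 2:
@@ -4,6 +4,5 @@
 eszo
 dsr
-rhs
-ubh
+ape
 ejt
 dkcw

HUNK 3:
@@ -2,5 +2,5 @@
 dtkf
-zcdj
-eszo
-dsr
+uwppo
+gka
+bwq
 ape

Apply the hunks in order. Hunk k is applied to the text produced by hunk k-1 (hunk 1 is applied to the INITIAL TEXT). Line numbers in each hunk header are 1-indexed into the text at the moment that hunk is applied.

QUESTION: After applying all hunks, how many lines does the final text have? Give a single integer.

Hunk 1: at line 1 remove [ejkst,azwv] add [zcdj,eszo,dsr] -> 9 lines: qcm dtkf zcdj eszo dsr rhs ubh ejt dkcw
Hunk 2: at line 4 remove [rhs,ubh] add [ape] -> 8 lines: qcm dtkf zcdj eszo dsr ape ejt dkcw
Hunk 3: at line 2 remove [zcdj,eszo,dsr] add [uwppo,gka,bwq] -> 8 lines: qcm dtkf uwppo gka bwq ape ejt dkcw
Final line count: 8

Answer: 8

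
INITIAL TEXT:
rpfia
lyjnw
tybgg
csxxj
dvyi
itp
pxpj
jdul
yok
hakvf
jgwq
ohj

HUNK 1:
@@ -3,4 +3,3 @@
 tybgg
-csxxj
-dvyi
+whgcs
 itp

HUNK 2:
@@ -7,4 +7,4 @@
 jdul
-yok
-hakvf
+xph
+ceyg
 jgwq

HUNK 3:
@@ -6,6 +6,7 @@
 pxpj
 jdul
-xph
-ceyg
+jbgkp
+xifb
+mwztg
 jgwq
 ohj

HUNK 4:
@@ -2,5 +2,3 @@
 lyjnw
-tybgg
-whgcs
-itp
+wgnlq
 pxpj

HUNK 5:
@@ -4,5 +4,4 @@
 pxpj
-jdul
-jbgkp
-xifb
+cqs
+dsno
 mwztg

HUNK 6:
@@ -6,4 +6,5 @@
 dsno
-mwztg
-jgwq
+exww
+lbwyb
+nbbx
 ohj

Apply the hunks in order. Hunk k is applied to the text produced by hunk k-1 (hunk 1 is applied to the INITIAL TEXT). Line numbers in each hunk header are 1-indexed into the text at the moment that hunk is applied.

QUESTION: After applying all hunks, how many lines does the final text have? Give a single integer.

Hunk 1: at line 3 remove [csxxj,dvyi] add [whgcs] -> 11 lines: rpfia lyjnw tybgg whgcs itp pxpj jdul yok hakvf jgwq ohj
Hunk 2: at line 7 remove [yok,hakvf] add [xph,ceyg] -> 11 lines: rpfia lyjnw tybgg whgcs itp pxpj jdul xph ceyg jgwq ohj
Hunk 3: at line 6 remove [xph,ceyg] add [jbgkp,xifb,mwztg] -> 12 lines: rpfia lyjnw tybgg whgcs itp pxpj jdul jbgkp xifb mwztg jgwq ohj
Hunk 4: at line 2 remove [tybgg,whgcs,itp] add [wgnlq] -> 10 lines: rpfia lyjnw wgnlq pxpj jdul jbgkp xifb mwztg jgwq ohj
Hunk 5: at line 4 remove [jdul,jbgkp,xifb] add [cqs,dsno] -> 9 lines: rpfia lyjnw wgnlq pxpj cqs dsno mwztg jgwq ohj
Hunk 6: at line 6 remove [mwztg,jgwq] add [exww,lbwyb,nbbx] -> 10 lines: rpfia lyjnw wgnlq pxpj cqs dsno exww lbwyb nbbx ohj
Final line count: 10

Answer: 10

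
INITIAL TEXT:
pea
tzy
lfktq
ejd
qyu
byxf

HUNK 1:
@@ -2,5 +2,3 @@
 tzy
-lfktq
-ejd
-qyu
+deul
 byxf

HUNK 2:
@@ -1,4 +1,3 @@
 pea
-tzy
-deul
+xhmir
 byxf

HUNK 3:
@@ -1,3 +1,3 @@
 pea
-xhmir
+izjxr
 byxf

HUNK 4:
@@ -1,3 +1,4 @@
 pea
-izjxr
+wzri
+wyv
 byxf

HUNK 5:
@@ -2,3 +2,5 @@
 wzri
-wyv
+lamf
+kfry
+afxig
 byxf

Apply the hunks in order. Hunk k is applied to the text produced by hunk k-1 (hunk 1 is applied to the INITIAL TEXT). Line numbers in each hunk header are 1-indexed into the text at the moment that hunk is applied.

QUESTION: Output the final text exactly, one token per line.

Hunk 1: at line 2 remove [lfktq,ejd,qyu] add [deul] -> 4 lines: pea tzy deul byxf
Hunk 2: at line 1 remove [tzy,deul] add [xhmir] -> 3 lines: pea xhmir byxf
Hunk 3: at line 1 remove [xhmir] add [izjxr] -> 3 lines: pea izjxr byxf
Hunk 4: at line 1 remove [izjxr] add [wzri,wyv] -> 4 lines: pea wzri wyv byxf
Hunk 5: at line 2 remove [wyv] add [lamf,kfry,afxig] -> 6 lines: pea wzri lamf kfry afxig byxf

Answer: pea
wzri
lamf
kfry
afxig
byxf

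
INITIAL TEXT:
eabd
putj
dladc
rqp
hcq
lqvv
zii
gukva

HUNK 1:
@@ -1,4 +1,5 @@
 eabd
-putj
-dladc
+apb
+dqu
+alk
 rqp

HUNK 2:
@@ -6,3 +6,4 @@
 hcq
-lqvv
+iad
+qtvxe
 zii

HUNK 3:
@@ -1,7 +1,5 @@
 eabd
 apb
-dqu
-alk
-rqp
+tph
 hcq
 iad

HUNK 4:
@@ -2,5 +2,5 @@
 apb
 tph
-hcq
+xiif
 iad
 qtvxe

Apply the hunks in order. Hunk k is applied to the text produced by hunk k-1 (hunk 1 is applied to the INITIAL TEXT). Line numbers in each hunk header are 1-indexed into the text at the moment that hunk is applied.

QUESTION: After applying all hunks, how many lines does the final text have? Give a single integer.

Hunk 1: at line 1 remove [putj,dladc] add [apb,dqu,alk] -> 9 lines: eabd apb dqu alk rqp hcq lqvv zii gukva
Hunk 2: at line 6 remove [lqvv] add [iad,qtvxe] -> 10 lines: eabd apb dqu alk rqp hcq iad qtvxe zii gukva
Hunk 3: at line 1 remove [dqu,alk,rqp] add [tph] -> 8 lines: eabd apb tph hcq iad qtvxe zii gukva
Hunk 4: at line 2 remove [hcq] add [xiif] -> 8 lines: eabd apb tph xiif iad qtvxe zii gukva
Final line count: 8

Answer: 8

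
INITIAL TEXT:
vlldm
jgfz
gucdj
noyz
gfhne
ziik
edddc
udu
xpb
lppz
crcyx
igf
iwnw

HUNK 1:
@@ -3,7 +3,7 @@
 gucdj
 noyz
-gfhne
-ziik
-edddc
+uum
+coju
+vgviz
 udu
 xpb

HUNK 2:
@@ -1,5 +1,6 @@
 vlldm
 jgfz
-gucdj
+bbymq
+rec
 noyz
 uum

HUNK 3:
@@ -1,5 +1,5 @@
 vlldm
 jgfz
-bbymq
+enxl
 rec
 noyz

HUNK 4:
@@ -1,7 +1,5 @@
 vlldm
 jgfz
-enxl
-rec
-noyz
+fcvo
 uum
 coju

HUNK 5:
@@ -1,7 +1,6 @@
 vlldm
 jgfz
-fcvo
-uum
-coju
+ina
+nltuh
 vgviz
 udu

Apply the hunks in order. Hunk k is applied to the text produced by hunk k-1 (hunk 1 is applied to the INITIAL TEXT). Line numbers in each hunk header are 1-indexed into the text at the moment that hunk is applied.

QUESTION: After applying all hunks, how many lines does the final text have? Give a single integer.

Answer: 11

Derivation:
Hunk 1: at line 3 remove [gfhne,ziik,edddc] add [uum,coju,vgviz] -> 13 lines: vlldm jgfz gucdj noyz uum coju vgviz udu xpb lppz crcyx igf iwnw
Hunk 2: at line 1 remove [gucdj] add [bbymq,rec] -> 14 lines: vlldm jgfz bbymq rec noyz uum coju vgviz udu xpb lppz crcyx igf iwnw
Hunk 3: at line 1 remove [bbymq] add [enxl] -> 14 lines: vlldm jgfz enxl rec noyz uum coju vgviz udu xpb lppz crcyx igf iwnw
Hunk 4: at line 1 remove [enxl,rec,noyz] add [fcvo] -> 12 lines: vlldm jgfz fcvo uum coju vgviz udu xpb lppz crcyx igf iwnw
Hunk 5: at line 1 remove [fcvo,uum,coju] add [ina,nltuh] -> 11 lines: vlldm jgfz ina nltuh vgviz udu xpb lppz crcyx igf iwnw
Final line count: 11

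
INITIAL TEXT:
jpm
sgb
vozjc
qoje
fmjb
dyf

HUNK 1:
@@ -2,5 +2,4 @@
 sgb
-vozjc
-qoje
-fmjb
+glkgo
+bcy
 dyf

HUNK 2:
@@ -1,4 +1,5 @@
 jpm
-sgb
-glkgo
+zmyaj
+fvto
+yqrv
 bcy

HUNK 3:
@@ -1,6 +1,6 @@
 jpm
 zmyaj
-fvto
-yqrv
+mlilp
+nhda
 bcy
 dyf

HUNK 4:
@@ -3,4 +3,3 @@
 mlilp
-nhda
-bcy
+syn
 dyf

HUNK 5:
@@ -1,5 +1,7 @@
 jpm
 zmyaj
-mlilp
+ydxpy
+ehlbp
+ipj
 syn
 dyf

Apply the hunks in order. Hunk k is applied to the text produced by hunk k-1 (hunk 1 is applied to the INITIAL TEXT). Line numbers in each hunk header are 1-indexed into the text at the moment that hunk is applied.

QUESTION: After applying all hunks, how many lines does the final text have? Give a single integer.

Hunk 1: at line 2 remove [vozjc,qoje,fmjb] add [glkgo,bcy] -> 5 lines: jpm sgb glkgo bcy dyf
Hunk 2: at line 1 remove [sgb,glkgo] add [zmyaj,fvto,yqrv] -> 6 lines: jpm zmyaj fvto yqrv bcy dyf
Hunk 3: at line 1 remove [fvto,yqrv] add [mlilp,nhda] -> 6 lines: jpm zmyaj mlilp nhda bcy dyf
Hunk 4: at line 3 remove [nhda,bcy] add [syn] -> 5 lines: jpm zmyaj mlilp syn dyf
Hunk 5: at line 1 remove [mlilp] add [ydxpy,ehlbp,ipj] -> 7 lines: jpm zmyaj ydxpy ehlbp ipj syn dyf
Final line count: 7

Answer: 7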